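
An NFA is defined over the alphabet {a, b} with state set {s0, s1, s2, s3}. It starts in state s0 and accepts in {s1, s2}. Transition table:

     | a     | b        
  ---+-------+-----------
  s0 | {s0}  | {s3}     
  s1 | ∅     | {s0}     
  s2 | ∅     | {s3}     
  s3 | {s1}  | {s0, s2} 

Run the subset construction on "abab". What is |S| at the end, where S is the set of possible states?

1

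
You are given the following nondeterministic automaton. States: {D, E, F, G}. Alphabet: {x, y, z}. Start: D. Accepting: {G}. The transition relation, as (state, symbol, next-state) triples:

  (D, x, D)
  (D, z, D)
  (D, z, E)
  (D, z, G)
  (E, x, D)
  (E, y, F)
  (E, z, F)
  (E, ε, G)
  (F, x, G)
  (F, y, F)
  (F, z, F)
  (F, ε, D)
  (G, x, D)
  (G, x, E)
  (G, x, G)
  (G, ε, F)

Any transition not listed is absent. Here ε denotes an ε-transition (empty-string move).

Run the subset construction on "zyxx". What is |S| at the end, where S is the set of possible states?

4

Start in {D}.
Read 'z': {D} → {D, E, F, G}.
Read 'y': {D, E, F, G} → {D, F}.
Read 'x': {D, F} → {D, F, G}.
Read 'x': {D, F, G} → {D, E, F, G}.
That set has 4 states.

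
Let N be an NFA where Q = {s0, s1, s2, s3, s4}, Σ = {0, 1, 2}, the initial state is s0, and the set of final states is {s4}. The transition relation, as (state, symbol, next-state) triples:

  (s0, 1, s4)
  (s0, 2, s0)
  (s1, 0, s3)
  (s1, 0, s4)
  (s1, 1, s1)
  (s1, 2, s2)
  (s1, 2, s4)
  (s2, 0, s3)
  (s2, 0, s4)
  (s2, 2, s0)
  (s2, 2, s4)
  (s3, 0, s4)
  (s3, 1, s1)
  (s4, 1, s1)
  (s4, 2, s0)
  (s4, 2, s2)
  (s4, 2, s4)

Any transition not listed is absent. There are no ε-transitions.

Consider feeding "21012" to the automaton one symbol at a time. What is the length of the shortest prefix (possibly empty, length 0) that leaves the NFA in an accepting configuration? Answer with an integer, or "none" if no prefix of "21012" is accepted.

Start in {s0}.
Read '2': {s0} → {s0}.
Read '1': {s0} → {s4}.
None of the earlier sets intersect F, but {s4} does.

2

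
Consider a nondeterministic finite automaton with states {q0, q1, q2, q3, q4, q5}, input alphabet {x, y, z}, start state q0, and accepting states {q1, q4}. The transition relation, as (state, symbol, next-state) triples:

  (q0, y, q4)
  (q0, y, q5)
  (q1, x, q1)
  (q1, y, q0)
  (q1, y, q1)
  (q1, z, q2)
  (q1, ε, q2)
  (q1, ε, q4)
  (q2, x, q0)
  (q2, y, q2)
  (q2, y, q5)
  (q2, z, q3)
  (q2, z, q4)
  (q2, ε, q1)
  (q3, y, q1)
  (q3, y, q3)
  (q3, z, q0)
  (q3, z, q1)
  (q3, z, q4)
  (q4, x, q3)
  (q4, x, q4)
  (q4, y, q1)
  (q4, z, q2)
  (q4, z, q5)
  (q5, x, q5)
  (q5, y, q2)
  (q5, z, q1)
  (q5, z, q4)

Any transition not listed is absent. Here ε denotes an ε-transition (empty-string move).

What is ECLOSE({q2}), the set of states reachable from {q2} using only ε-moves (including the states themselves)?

{q1, q2, q4}

Begin with {q2}.
ε-move q2 → q1; add q1.
ε-move q1 → q4; add q4.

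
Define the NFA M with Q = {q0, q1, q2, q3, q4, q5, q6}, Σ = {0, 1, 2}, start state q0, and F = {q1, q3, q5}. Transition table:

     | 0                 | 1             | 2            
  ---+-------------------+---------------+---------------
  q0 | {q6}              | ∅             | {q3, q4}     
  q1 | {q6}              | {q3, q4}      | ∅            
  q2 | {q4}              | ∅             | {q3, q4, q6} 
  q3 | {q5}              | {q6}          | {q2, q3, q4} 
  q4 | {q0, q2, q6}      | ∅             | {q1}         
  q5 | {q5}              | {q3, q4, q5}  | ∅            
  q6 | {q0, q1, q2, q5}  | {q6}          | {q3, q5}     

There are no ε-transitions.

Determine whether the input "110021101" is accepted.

Start in {q0}.
Read '1': q0→∅; now ∅.
The set is empty and remains empty for the remaining 8 symbols.
The final set ∅ contains no accepting state.

No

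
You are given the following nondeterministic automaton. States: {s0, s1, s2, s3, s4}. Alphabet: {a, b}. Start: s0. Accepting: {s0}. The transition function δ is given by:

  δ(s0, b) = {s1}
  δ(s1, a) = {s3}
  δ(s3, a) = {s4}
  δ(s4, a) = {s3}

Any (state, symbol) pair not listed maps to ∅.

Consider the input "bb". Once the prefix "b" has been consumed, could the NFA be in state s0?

Start in {s0}.
Read 'b': s0→{s1}; now {s1}.
State s0 is not in {s1}.

No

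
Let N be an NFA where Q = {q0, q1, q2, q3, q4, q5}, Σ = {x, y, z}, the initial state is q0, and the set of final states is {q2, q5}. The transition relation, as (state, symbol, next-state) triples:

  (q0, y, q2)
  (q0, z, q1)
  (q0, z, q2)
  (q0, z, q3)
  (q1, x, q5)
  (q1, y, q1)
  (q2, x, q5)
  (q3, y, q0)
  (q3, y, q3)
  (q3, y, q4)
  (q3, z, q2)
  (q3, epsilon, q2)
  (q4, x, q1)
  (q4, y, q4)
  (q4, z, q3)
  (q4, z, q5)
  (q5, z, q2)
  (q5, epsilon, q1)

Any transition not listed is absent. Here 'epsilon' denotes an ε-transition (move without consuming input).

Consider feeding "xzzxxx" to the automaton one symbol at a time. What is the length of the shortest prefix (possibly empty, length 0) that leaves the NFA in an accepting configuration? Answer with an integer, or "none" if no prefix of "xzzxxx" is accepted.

Start in {q0}.
Read 'x': q0→∅; now ∅.
The set is empty and remains empty for the remaining 5 symbols.
No reachable set along the way intersects F.

none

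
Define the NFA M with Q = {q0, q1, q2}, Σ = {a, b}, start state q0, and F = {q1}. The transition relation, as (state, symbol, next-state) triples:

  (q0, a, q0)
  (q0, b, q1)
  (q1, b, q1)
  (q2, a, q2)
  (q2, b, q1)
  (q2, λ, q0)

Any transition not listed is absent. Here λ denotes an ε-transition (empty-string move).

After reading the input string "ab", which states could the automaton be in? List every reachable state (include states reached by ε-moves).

{q1}

Start in {q0}.
Read 'a': q0→{q0}; now {q0}.
Read 'b': q0→{q1}; now {q1}.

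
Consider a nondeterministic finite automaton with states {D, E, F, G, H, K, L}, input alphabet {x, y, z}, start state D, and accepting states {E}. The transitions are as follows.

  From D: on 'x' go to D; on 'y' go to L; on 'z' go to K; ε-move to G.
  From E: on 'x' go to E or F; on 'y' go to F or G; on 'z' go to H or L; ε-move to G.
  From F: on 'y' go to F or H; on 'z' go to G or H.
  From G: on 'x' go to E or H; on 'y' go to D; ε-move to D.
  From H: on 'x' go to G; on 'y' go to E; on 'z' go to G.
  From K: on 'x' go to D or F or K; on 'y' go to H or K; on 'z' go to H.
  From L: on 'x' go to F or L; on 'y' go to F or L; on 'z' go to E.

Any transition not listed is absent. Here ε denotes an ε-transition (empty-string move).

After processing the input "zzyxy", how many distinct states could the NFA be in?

6

Start: ε-closure({D}) = {D, G}.
Read 'z': {D, G} → {K}.
Read 'z': {K} → {H}.
Read 'y': {H} → {D, E, G}.
Read 'x': {D, E, G} → {D, E, F, G, H}.
Read 'y': {D, E, F, G, H} → {D, E, F, G, H, L}.
That set has 6 states.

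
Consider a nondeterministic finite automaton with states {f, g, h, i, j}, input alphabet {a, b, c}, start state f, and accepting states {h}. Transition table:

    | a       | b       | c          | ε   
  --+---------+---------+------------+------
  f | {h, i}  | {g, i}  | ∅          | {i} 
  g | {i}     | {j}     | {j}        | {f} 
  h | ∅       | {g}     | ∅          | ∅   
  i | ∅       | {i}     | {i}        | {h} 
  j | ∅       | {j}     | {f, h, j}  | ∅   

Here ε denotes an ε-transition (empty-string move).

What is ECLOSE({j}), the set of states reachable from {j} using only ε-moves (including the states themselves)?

{j}

Begin with {j}.
No ε-moves leave this set, so the closure equals the set itself.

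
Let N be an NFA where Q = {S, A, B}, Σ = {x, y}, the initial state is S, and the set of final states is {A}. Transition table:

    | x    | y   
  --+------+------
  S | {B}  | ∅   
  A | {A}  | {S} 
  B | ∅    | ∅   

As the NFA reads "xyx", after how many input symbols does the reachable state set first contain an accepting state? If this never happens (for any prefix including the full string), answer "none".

none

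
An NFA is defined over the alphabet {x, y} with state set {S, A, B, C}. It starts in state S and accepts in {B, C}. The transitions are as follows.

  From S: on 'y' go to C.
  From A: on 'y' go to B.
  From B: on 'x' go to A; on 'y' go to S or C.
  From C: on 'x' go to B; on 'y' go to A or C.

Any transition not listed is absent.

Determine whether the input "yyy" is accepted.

Yes

Start in {S}.
Read 'y': {S} → {C}.
Read 'y': {C} → {A, C}.
Read 'y': {A, C} → {A, B, C}.
The final set {A, B, C} contains the accepting states B, C.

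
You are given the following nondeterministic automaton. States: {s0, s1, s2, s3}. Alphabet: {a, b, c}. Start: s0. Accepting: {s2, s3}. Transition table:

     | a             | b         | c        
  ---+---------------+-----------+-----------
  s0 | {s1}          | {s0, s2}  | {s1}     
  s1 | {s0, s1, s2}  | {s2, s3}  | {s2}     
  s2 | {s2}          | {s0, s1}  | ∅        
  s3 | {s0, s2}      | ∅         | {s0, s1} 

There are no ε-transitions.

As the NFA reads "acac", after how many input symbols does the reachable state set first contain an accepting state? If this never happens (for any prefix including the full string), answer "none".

Start in {s0}.
Read 'a': s0→{s1}; now {s1}.
Read 'c': s1→{s2}; now {s2}.
None of the earlier sets intersect F, but {s2} does.

2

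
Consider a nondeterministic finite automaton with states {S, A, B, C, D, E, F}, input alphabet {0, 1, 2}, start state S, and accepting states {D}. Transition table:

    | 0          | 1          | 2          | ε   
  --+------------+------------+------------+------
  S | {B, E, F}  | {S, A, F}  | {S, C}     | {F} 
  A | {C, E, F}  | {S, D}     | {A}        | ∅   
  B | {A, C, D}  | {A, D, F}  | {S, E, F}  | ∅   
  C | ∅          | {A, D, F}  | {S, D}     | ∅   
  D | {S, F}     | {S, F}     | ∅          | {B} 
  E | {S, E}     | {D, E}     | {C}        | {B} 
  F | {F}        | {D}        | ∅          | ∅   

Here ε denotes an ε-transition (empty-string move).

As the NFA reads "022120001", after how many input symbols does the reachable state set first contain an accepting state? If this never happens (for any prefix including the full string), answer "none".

3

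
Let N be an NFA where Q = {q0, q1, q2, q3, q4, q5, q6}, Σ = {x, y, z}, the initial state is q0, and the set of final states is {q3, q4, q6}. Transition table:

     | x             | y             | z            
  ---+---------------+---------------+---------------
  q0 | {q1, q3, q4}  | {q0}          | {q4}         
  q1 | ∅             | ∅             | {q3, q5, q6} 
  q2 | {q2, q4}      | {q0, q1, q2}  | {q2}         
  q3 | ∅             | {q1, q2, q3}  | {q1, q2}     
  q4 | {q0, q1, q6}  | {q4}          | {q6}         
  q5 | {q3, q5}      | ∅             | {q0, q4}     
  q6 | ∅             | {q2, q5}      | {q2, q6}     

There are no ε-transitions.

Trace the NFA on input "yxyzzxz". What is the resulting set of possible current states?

{q0, q1, q2, q3, q4, q5, q6}

Start in {q0}.
Read 'y': {q0} → {q0}.
Read 'x': {q0} → {q1, q3, q4}.
Read 'y': {q1, q3, q4} → {q1, q2, q3, q4}.
Read 'z': {q1, q2, q3, q4} → {q1, q2, q3, q5, q6}.
Read 'z': {q1, q2, q3, q5, q6} → {q0, q1, q2, q3, q4, q5, q6}.
Read 'x': {q0, q1, q2, q3, q4, q5, q6} → {q0, q1, q2, q3, q4, q5, q6}.
Read 'z': {q0, q1, q2, q3, q4, q5, q6} → {q0, q1, q2, q3, q4, q5, q6}.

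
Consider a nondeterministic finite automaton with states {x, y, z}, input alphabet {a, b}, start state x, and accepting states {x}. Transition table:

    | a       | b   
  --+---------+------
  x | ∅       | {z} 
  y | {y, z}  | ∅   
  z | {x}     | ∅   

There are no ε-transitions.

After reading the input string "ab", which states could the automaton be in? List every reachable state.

Start in {x}.
Read 'a': x→∅; now ∅.
The set is empty and remains empty for the remaining 1 symbol.

∅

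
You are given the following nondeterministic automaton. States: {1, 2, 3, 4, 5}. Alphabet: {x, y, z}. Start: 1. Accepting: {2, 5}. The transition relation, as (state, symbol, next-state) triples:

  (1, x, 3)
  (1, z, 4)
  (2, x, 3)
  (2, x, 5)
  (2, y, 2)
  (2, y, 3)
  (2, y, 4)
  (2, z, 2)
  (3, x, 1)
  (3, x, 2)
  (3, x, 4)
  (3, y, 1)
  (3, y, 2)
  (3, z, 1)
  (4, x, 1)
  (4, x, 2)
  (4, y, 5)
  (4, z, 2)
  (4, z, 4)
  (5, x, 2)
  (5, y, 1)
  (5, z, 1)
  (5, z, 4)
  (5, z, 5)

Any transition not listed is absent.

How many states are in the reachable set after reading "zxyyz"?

4

Start in {1}.
Read 'z': 1→{4}; now {4}.
Read 'x': 4→{1, 2}; now {1, 2}.
Read 'y': 1→∅, 2→{2, 3, 4}; now {2, 3, 4}.
Read 'y': 2→{2, 3, 4}, 3→{1, 2}, 4→{5}; now {1, 2, 3, 4, 5}.
Read 'z': 1→{4}, 2→{2}, 3→{1}, 4→{2, 4}, 5→{1, 4, 5}; now {1, 2, 4, 5}.
That set has 4 states.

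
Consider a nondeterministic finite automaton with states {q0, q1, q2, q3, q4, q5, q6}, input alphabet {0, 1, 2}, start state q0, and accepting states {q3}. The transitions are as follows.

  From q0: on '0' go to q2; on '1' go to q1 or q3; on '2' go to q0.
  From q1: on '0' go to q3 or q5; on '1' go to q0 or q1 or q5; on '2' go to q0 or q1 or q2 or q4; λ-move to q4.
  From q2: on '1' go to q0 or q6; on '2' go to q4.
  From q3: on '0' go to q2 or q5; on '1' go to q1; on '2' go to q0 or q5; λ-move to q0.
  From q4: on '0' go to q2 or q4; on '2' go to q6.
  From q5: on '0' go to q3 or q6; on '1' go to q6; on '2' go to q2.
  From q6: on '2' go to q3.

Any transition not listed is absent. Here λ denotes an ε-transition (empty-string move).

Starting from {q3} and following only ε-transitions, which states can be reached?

Begin with {q3}.
ε-move q3 → q0; add q0.

{q0, q3}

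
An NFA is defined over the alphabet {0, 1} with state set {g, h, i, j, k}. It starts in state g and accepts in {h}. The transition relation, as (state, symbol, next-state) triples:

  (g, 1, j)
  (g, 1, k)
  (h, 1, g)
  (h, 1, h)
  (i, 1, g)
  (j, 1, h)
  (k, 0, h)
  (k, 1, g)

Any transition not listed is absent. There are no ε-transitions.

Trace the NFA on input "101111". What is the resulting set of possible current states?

{g, h, j, k}

Start in {g}.
Read '1': {g} → {j, k}.
Read '0': {j, k} → {h}.
Read '1': {h} → {g, h}.
Read '1': {g, h} → {g, h, j, k}.
Read '1': {g, h, j, k} → {g, h, j, k}.
Read '1': {g, h, j, k} → {g, h, j, k}.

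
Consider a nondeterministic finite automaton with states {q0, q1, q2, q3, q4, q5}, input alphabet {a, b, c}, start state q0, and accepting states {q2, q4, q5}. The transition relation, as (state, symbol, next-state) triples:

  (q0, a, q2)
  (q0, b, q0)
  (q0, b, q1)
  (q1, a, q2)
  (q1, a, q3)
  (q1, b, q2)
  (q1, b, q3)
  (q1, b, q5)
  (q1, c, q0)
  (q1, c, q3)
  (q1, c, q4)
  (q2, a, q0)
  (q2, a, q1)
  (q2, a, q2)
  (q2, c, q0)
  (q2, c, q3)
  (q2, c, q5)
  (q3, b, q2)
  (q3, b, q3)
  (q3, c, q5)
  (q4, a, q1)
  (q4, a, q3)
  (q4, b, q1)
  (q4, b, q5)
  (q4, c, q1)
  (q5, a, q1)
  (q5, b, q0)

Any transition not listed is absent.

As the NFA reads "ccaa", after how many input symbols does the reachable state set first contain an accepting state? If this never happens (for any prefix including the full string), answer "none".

Start in {q0}.
Read 'c': q0→∅; now ∅.
The set is empty and remains empty for the remaining 3 symbols.
No reachable set along the way intersects F.

none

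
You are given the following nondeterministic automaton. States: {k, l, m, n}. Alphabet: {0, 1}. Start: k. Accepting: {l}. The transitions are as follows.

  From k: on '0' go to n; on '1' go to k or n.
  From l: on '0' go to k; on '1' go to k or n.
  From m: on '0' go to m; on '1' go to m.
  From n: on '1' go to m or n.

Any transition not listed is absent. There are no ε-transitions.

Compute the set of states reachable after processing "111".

{k, m, n}

Start in {k}.
Read '1': k→{k, n}; now {k, n}.
Read '1': k→{k, n}, n→{m, n}; now {k, m, n}.
Read '1': k→{k, n}, m→{m}, n→{m, n}; now {k, m, n}.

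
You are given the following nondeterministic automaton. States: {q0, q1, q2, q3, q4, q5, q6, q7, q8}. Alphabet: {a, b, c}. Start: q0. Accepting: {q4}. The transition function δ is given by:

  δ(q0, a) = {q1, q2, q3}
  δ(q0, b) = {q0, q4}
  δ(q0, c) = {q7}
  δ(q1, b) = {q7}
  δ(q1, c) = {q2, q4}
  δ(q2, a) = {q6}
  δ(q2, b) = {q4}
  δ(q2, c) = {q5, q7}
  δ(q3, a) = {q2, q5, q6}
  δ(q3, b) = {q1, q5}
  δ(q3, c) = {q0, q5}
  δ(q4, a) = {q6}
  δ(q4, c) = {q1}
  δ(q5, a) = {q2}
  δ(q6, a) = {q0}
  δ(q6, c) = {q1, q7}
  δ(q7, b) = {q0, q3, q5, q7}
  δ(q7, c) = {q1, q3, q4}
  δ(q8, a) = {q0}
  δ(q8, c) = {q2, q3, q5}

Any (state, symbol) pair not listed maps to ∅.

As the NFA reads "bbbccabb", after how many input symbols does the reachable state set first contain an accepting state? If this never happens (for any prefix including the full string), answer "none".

Start in {q0}.
Read 'b': {q0} → {q0, q4}.
None of the earlier sets intersect F, but {q0, q4} does.

1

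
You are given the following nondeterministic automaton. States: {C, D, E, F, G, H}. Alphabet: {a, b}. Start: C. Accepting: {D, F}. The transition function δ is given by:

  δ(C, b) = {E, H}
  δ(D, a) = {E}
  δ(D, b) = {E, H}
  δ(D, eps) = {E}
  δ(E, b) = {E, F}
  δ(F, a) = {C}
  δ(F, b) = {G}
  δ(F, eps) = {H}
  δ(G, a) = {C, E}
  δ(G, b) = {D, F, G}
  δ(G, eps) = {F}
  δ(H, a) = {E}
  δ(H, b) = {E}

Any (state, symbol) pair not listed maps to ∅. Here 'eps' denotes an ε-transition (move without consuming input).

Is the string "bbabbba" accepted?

No

Start in {C}.
Read 'b': {C} → {E, H}.
Read 'b': {E, H} → {E, F, H}.
Read 'a': {E, F, H} → {C, E}.
Read 'b': {C, E} → {E, F, H}.
Read 'b': {E, F, H} → {E, F, G, H}.
Read 'b': {E, F, G, H} → {D, E, F, G, H}.
Read 'a': {D, E, F, G, H} → {C, E}.
The final set {C, E} contains no accepting state.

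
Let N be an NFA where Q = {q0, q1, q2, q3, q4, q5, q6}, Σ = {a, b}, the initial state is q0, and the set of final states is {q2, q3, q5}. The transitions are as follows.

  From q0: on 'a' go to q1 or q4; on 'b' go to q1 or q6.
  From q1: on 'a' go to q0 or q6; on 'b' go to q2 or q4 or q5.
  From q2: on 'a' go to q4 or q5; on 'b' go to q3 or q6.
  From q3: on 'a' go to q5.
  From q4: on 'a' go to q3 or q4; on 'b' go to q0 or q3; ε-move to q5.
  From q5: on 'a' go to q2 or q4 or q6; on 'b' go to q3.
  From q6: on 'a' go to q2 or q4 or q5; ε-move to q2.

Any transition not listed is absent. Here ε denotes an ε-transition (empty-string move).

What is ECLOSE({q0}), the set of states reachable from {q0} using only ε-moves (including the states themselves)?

Begin with {q0}.
No ε-moves leave this set, so the closure equals the set itself.

{q0}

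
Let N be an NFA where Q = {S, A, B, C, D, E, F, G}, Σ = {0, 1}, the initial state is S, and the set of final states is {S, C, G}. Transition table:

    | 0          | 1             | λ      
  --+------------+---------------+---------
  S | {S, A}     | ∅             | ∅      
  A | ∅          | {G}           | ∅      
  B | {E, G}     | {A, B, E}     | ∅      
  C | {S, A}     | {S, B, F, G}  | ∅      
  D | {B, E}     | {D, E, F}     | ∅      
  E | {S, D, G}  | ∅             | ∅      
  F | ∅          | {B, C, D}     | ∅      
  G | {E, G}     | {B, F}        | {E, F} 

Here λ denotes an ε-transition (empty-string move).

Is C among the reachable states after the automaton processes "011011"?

Yes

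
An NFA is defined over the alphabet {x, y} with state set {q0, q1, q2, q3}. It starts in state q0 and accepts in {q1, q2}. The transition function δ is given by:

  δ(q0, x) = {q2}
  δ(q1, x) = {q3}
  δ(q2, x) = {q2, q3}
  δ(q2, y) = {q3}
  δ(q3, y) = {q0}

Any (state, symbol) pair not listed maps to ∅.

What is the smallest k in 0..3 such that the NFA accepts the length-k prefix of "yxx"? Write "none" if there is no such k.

Start in {q0}.
Read 'y': q0→∅; now ∅.
The set is empty and remains empty for the remaining 2 symbols.
No reachable set along the way intersects F.

none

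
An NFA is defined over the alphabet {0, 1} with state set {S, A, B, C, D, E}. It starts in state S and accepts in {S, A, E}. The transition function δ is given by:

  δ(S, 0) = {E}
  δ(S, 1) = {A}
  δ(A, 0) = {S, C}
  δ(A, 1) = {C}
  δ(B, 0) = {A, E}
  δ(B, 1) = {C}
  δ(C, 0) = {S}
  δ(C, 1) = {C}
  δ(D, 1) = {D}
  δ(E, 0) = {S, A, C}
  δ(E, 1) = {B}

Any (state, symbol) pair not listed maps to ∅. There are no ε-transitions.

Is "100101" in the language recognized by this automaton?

Yes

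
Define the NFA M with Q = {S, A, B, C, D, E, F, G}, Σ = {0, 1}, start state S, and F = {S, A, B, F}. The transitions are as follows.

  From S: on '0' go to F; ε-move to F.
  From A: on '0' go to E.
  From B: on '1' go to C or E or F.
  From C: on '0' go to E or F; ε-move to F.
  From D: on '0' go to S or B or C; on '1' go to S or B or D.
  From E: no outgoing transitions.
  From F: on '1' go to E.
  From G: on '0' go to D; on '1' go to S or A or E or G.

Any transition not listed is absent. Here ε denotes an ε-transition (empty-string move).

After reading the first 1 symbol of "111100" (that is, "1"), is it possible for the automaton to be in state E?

Yes

Start: ε-closure({S}) = {S, F}.
Read '1': {S, F} → {E}.
State E is in {E}.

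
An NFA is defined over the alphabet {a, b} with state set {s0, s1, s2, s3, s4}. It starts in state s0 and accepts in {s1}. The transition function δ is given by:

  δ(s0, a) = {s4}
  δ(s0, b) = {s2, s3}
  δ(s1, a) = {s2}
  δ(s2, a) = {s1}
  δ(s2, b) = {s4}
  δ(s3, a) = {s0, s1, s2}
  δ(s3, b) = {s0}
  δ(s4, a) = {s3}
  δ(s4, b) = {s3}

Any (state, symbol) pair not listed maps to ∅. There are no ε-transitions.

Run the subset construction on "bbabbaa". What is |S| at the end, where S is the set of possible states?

4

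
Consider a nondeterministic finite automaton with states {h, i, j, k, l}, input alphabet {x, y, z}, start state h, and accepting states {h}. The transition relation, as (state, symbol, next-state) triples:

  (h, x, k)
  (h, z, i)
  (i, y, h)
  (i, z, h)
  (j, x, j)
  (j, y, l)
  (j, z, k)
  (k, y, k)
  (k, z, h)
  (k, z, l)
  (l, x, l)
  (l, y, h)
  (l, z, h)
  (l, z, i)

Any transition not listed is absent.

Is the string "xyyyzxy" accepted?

Start in {h}.
Read 'x': h→{k}; now {k}.
Read 'y': k→{k}; now {k}.
Read 'y': k→{k}; now {k}.
Read 'y': k→{k}; now {k}.
Read 'z': k→{h, l}; now {h, l}.
Read 'x': h→{k}, l→{l}; now {k, l}.
Read 'y': k→{k}, l→{h}; now {h, k}.
The final set {h, k} contains the accepting state h.

Yes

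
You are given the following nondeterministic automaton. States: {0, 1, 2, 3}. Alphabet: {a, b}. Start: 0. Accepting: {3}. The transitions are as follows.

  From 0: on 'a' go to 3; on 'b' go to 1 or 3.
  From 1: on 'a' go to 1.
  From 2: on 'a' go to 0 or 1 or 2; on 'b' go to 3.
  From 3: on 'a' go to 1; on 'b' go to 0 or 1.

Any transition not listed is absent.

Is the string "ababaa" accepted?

Start in {0}.
Read 'a': 0→{3}; now {3}.
Read 'b': 3→{0, 1}; now {0, 1}.
Read 'a': 0→{3}, 1→{1}; now {1, 3}.
Read 'b': 1→∅, 3→{0, 1}; now {0, 1}.
Read 'a': 0→{3}, 1→{1}; now {1, 3}.
Read 'a': 1→{1}, 3→{1}; now {1}.
The final set {1} contains no accepting state.

No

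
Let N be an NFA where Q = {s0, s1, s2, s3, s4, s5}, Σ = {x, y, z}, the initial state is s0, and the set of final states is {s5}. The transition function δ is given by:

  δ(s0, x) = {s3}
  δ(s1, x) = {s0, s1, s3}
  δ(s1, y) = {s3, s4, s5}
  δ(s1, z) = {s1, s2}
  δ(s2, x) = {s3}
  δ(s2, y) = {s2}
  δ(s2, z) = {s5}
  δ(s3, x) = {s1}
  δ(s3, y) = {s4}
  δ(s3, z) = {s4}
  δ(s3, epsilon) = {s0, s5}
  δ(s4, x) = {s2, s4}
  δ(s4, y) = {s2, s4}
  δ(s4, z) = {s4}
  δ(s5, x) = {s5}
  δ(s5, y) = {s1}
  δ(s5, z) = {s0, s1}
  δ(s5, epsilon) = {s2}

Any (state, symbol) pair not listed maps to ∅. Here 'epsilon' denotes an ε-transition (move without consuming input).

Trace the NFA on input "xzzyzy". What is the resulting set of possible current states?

{s0, s1, s2, s3, s4, s5}

Start in {s0}.
Read 'x': s0→{s3}; union {s3}; ε-closure = {s0, s2, s3, s5}.
Read 'z': s0→∅, s2→{s5}, s3→{s4}, s5→{s0, s1}; union {s0, s1, s4, s5}; ε-closure = {s0, s1, s2, s4, s5}.
Read 'z': s0→∅, s1→{s1, s2}, s2→{s5}, s4→{s4}, s5→{s0, s1}; now {s0, s1, s2, s4, s5}.
Read 'y': s0→∅, s1→{s3, s4, s5}, s2→{s2}, s4→{s2, s4}, s5→{s1}; union {s1, s2, s3, s4, s5}; ε-closure = {s0, s1, s2, s3, s4, s5}.
Read 'z': s0→∅, s1→{s1, s2}, s2→{s5}, s3→{s4}, s4→{s4}, s5→{s0, s1}; now {s0, s1, s2, s4, s5}.
Read 'y': s0→∅, s1→{s3, s4, s5}, s2→{s2}, s4→{s2, s4}, s5→{s1}; union {s1, s2, s3, s4, s5}; ε-closure = {s0, s1, s2, s3, s4, s5}.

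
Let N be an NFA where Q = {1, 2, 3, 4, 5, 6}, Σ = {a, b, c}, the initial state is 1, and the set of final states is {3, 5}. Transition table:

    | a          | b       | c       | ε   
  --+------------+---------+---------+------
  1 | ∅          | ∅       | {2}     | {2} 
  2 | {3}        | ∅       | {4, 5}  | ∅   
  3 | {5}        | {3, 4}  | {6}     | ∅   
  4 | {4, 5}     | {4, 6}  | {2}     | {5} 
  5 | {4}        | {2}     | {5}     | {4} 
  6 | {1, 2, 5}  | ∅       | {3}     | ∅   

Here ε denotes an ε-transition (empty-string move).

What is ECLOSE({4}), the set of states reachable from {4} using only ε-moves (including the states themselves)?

{4, 5}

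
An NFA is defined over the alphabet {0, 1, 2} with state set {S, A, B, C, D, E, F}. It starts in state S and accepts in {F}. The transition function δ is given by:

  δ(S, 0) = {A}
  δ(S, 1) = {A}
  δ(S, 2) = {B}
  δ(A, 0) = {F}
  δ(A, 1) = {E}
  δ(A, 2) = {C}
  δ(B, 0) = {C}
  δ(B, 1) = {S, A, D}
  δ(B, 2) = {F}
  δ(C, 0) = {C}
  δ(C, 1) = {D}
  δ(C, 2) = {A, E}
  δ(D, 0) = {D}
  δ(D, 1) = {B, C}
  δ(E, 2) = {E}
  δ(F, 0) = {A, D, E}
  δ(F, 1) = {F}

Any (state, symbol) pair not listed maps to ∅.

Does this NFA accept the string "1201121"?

Yes

Start in {S}.
Read '1': {S} → {A}.
Read '2': {A} → {C}.
Read '0': {C} → {C}.
Read '1': {C} → {D}.
Read '1': {D} → {B, C}.
Read '2': {B, C} → {A, E, F}.
Read '1': {A, E, F} → {E, F}.
The final set {E, F} contains the accepting state F.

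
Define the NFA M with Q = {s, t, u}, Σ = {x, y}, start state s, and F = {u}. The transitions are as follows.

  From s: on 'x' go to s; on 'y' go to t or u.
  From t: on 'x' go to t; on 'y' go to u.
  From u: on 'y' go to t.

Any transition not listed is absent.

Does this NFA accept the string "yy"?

Start in {s}.
Read 'y': {s} → {t, u}.
Read 'y': {t, u} → {t, u}.
The final set {t, u} contains the accepting state u.

Yes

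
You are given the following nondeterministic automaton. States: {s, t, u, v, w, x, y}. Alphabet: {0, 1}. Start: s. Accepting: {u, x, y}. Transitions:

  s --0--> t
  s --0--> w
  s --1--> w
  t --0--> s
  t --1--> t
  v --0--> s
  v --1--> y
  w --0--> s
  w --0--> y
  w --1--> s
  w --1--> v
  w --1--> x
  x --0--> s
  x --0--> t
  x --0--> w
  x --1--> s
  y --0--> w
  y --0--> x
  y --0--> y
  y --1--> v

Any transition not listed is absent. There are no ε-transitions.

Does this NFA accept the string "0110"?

Yes

Start in {s}.
Read '0': {s} → {t, w}.
Read '1': {t, w} → {s, t, v, x}.
Read '1': {s, t, v, x} → {s, t, w, y}.
Read '0': {s, t, w, y} → {s, t, w, x, y}.
The final set {s, t, w, x, y} contains the accepting states x, y.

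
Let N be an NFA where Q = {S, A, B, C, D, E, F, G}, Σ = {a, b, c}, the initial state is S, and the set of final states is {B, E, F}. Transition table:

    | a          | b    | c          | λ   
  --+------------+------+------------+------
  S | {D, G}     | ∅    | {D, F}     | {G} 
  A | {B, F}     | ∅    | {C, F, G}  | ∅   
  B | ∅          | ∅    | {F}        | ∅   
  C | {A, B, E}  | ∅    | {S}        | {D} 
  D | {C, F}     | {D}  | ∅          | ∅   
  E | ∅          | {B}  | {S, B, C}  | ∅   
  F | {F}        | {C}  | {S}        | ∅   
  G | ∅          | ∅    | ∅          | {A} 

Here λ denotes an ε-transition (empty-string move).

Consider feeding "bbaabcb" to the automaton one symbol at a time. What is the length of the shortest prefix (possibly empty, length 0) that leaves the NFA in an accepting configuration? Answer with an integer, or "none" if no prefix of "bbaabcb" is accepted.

none

Start: ε-closure({S}) = {S, A, G}.
Read 'b': {S, A, G} → ∅.
The set is empty and remains empty for the remaining 6 symbols.
No reachable set along the way intersects F.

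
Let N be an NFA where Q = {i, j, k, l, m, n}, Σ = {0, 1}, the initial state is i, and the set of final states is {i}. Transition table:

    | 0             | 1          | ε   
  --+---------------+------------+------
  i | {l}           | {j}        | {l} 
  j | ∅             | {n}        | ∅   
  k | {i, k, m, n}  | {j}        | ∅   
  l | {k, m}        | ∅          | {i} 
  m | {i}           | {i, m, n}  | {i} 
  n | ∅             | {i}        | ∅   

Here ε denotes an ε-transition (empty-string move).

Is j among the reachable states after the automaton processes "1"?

Yes

Start: ε-closure({i}) = {i, l}.
Read '1': i→{j}, l→∅; now {j}.
State j is in {j}.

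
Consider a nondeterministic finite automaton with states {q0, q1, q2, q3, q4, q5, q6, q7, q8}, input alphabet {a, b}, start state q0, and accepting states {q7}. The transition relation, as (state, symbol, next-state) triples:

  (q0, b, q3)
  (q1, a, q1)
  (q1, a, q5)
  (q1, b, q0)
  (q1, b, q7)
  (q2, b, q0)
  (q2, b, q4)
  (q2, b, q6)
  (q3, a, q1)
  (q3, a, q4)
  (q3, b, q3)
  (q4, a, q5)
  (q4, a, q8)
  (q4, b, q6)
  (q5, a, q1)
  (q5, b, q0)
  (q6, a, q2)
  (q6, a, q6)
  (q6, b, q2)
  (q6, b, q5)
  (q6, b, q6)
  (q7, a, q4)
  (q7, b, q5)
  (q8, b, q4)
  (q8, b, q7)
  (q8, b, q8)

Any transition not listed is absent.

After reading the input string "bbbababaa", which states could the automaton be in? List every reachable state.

{q1, q2, q5, q6}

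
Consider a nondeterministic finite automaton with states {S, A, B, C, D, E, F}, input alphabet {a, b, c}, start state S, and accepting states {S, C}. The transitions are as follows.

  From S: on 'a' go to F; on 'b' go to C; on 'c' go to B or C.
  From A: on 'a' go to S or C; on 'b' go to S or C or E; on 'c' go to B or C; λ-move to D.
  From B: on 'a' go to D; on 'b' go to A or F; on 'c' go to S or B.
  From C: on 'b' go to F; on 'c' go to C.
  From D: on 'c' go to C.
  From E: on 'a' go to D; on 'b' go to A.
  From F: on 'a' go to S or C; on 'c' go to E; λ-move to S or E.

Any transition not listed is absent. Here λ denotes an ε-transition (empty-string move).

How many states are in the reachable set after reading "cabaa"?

0

Start in {S}.
Read 'c': S→{B, C}; now {B, C}.
Read 'a': B→{D}, C→∅; now {D}.
Read 'b': D→∅; now ∅.
The set is empty and remains empty for the remaining 2 symbols.
That set has 0 states.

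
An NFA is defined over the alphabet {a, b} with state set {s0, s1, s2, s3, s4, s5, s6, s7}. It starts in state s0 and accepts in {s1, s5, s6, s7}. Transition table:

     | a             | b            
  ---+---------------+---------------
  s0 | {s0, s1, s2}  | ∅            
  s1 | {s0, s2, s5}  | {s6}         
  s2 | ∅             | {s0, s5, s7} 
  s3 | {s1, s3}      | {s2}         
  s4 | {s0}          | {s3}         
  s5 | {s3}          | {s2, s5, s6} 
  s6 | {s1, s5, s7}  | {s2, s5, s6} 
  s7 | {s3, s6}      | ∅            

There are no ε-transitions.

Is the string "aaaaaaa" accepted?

Start in {s0}.
Read 'a': s0→{s0, s1, s2}; now {s0, s1, s2}.
Read 'a': s0→{s0, s1, s2}, s1→{s0, s2, s5}, s2→∅; now {s0, s1, s2, s5}.
Read 'a': s0→{s0, s1, s2}, s1→{s0, s2, s5}, s2→∅, s5→{s3}; now {s0, s1, s2, s3, s5}.
Read 'a': s0→{s0, s1, s2}, s1→{s0, s2, s5}, s2→∅, s3→{s1, s3}, s5→{s3}; now {s0, s1, s2, s3, s5}.
Read 'a': s0→{s0, s1, s2}, s1→{s0, s2, s5}, s2→∅, s3→{s1, s3}, s5→{s3}; now {s0, s1, s2, s3, s5}.
Read 'a': s0→{s0, s1, s2}, s1→{s0, s2, s5}, s2→∅, s3→{s1, s3}, s5→{s3}; now {s0, s1, s2, s3, s5}.
Read 'a': s0→{s0, s1, s2}, s1→{s0, s2, s5}, s2→∅, s3→{s1, s3}, s5→{s3}; now {s0, s1, s2, s3, s5}.
The final set {s0, s1, s2, s3, s5} contains the accepting states s1, s5.

Yes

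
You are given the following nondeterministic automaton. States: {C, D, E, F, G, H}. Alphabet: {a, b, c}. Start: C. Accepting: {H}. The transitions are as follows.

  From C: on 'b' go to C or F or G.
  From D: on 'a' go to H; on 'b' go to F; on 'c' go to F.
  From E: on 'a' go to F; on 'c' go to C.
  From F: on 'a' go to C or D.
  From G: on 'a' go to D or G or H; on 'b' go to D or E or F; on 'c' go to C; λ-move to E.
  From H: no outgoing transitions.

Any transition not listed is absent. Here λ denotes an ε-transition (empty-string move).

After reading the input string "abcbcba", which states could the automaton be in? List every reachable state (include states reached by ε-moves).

Start in {C}.
Read 'a': {C} → ∅.
The set is empty and remains empty for the remaining 6 symbols.

∅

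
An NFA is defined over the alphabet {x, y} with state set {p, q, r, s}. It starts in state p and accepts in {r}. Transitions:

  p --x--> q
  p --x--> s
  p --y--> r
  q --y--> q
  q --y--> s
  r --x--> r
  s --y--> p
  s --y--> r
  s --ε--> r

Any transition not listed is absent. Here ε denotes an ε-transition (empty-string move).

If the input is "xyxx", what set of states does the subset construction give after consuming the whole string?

{r}

Start in {p}.
Read 'x': p→{q, s}; union {q, s}; ε-closure = {q, r, s}.
Read 'y': q→{q, s}, r→∅, s→{p, r}; now {p, q, r, s}.
Read 'x': p→{q, s}, q→∅, r→{r}, s→∅; now {q, r, s}.
Read 'x': q→∅, r→{r}, s→∅; now {r}.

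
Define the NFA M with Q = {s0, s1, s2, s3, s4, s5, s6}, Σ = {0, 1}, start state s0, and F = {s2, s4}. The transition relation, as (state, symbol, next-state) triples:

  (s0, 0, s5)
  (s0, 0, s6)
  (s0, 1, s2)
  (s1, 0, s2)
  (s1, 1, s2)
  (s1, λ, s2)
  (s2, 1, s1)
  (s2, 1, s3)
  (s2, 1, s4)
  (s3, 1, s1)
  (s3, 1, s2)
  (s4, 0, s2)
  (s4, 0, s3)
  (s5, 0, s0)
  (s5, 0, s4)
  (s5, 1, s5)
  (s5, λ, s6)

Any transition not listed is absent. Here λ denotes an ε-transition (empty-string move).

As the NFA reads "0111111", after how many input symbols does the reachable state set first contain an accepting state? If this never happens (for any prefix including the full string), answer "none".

none

Start in {s0}.
Read '0': {s0} → {s5, s6}.
Read '1': {s5, s6} → {s5, s6}.
Read '1': {s5, s6} → {s5, s6}.
Read '1': {s5, s6} → {s5, s6}.
Read '1': {s5, s6} → {s5, s6}.
Read '1': {s5, s6} → {s5, s6}.
Read '1': {s5, s6} → {s5, s6}.
No reachable set along the way intersects F.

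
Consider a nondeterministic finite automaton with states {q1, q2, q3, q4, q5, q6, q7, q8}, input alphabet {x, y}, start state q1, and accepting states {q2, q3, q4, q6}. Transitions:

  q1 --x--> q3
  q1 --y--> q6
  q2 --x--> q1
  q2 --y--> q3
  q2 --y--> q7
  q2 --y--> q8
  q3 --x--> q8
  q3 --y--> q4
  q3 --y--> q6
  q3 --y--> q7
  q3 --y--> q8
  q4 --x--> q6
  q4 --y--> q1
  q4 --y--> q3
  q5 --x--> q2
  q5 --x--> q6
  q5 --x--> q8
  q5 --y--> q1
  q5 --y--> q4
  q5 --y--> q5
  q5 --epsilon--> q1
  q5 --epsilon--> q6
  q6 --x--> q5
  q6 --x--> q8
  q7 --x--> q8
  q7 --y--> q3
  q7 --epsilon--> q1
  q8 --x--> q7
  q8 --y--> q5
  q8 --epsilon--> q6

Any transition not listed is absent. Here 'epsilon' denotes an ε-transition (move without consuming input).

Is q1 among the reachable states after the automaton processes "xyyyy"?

Start in {q1}.
Read 'x': q1→{q3}; now {q3}.
Read 'y': q3→{q4, q6, q7, q8}; union {q4, q6, q7, q8}; ε-closure = {q1, q4, q6, q7, q8}.
Read 'y': q1→{q6}, q4→{q1, q3}, q6→∅, q7→{q3}, q8→{q5}; now {q1, q3, q5, q6}.
Read 'y': q1→{q6}, q3→{q4, q6, q7, q8}, q5→{q1, q4, q5}, q6→∅; now {q1, q4, q5, q6, q7, q8}.
Read 'y': q1→{q6}, q4→{q1, q3}, q5→{q1, q4, q5}, q6→∅, q7→{q3}, q8→{q5}; now {q1, q3, q4, q5, q6}.
State q1 is in {q1, q3, q4, q5, q6}.

Yes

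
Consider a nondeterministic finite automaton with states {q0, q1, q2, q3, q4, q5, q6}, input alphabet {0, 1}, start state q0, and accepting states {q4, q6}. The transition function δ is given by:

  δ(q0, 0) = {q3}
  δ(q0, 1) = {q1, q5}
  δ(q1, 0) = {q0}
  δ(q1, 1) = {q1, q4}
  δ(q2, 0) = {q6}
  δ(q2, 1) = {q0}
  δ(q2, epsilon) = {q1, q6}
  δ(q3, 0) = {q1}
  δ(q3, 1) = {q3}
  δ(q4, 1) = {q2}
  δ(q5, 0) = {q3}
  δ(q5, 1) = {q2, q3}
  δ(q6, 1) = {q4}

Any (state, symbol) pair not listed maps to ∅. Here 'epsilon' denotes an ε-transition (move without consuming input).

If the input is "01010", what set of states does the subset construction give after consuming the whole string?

Start in {q0}.
Read '0': q0→{q3}; now {q3}.
Read '1': q3→{q3}; now {q3}.
Read '0': q3→{q1}; now {q1}.
Read '1': q1→{q1, q4}; now {q1, q4}.
Read '0': q1→{q0}, q4→∅; now {q0}.

{q0}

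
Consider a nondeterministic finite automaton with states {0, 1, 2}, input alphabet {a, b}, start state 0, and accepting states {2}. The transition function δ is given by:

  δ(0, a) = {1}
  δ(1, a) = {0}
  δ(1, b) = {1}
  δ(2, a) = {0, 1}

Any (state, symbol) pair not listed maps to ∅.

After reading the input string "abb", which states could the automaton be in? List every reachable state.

{1}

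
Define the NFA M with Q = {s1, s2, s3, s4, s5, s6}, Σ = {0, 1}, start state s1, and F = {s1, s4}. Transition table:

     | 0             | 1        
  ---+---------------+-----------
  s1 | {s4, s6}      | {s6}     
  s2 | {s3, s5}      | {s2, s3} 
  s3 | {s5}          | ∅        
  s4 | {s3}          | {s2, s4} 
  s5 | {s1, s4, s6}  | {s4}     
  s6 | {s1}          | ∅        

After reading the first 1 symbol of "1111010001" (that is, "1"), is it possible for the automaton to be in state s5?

No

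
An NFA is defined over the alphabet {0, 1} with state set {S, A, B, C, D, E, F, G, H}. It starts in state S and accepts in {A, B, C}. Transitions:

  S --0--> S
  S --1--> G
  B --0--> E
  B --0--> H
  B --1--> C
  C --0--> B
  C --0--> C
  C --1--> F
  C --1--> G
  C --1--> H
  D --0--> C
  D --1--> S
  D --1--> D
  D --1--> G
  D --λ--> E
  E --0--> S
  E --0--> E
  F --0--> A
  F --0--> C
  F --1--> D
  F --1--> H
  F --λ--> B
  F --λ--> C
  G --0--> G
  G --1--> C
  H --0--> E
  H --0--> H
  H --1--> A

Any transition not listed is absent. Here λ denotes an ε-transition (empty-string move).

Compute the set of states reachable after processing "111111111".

Start in {S}.
Read '1': S→{G}; now {G}.
Read '1': G→{C}; now {C}.
Read '1': C→{F, G, H}; union {F, G, H}; ε-closure = {B, C, F, G, H}.
Read '1': B→{C}, C→{F, G, H}, F→{D, H}, G→{C}, H→{A}; union {A, C, D, F, G, H}; ε-closure = {A, B, C, D, E, F, G, H}.
Read '1': A→∅, B→{C}, C→{F, G, H}, D→{S, D, G}, E→∅, F→{D, H}, G→{C}, H→{A}; union {S, A, C, D, F, G, H}; ε-closure = {S, A, B, C, D, E, F, G, H}.
Read '1': S→{G}, A→∅, B→{C}, C→{F, G, H}, D→{S, D, G}, E→∅, F→{D, H}, G→{C}, H→{A}; union {S, A, C, D, F, G, H}; ε-closure = {S, A, B, C, D, E, F, G, H}.
Read '1': S→{G}, A→∅, B→{C}, C→{F, G, H}, D→{S, D, G}, E→∅, F→{D, H}, G→{C}, H→{A}; union {S, A, C, D, F, G, H}; ε-closure = {S, A, B, C, D, E, F, G, H}.
Read '1': S→{G}, A→∅, B→{C}, C→{F, G, H}, D→{S, D, G}, E→∅, F→{D, H}, G→{C}, H→{A}; union {S, A, C, D, F, G, H}; ε-closure = {S, A, B, C, D, E, F, G, H}.
Read '1': S→{G}, A→∅, B→{C}, C→{F, G, H}, D→{S, D, G}, E→∅, F→{D, H}, G→{C}, H→{A}; union {S, A, C, D, F, G, H}; ε-closure = {S, A, B, C, D, E, F, G, H}.

{S, A, B, C, D, E, F, G, H}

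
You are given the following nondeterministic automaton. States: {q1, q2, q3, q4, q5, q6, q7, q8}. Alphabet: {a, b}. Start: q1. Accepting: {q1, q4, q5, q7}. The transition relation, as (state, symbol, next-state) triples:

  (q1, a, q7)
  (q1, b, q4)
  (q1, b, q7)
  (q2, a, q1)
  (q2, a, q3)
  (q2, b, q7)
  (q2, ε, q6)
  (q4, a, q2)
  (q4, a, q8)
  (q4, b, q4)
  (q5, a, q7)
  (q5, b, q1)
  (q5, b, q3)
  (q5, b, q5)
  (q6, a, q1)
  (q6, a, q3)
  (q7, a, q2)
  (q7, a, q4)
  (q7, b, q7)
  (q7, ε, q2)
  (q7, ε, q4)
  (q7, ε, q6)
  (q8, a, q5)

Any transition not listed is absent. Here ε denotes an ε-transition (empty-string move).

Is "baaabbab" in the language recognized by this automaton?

Yes

Start in {q1}.
Read 'b': q1→{q4, q7}; union {q4, q7}; ε-closure = {q2, q4, q6, q7}.
Read 'a': q2→{q1, q3}, q4→{q2, q8}, q6→{q1, q3}, q7→{q2, q4}; union {q1, q2, q3, q4, q8}; ε-closure = {q1, q2, q3, q4, q6, q8}.
Read 'a': q1→{q7}, q2→{q1, q3}, q3→∅, q4→{q2, q8}, q6→{q1, q3}, q8→{q5}; union {q1, q2, q3, q5, q7, q8}; ε-closure = {q1, q2, q3, q4, q5, q6, q7, q8}.
Read 'a': q1→{q7}, q2→{q1, q3}, q3→∅, q4→{q2, q8}, q5→{q7}, q6→{q1, q3}, q7→{q2, q4}, q8→{q5}; union {q1, q2, q3, q4, q5, q7, q8}; ε-closure = {q1, q2, q3, q4, q5, q6, q7, q8}.
Read 'b': q1→{q4, q7}, q2→{q7}, q3→∅, q4→{q4}, q5→{q1, q3, q5}, q6→∅, q7→{q7}, q8→∅; union {q1, q3, q4, q5, q7}; ε-closure = {q1, q2, q3, q4, q5, q6, q7}.
Read 'b': q1→{q4, q7}, q2→{q7}, q3→∅, q4→{q4}, q5→{q1, q3, q5}, q6→∅, q7→{q7}; union {q1, q3, q4, q5, q7}; ε-closure = {q1, q2, q3, q4, q5, q6, q7}.
Read 'a': q1→{q7}, q2→{q1, q3}, q3→∅, q4→{q2, q8}, q5→{q7}, q6→{q1, q3}, q7→{q2, q4}; union {q1, q2, q3, q4, q7, q8}; ε-closure = {q1, q2, q3, q4, q6, q7, q8}.
Read 'b': q1→{q4, q7}, q2→{q7}, q3→∅, q4→{q4}, q6→∅, q7→{q7}, q8→∅; union {q4, q7}; ε-closure = {q2, q4, q6, q7}.
The final set {q2, q4, q6, q7} contains the accepting states q4, q7.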